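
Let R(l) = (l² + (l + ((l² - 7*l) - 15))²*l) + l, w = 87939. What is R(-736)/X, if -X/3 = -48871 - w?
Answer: -109745671224032/205215 ≈ -5.3478e+8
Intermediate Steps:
R(l) = l + l² + l*(-15 + l² - 6*l)² (R(l) = (l² + (l + (-15 + l² - 7*l))²*l) + l = (l² + (-15 + l² - 6*l)²*l) + l = (l² + l*(-15 + l² - 6*l)²) + l = l + l² + l*(-15 + l² - 6*l)²)
X = 410430 (X = -3*(-48871 - 1*87939) = -3*(-48871 - 87939) = -3*(-136810) = 410430)
R(-736)/X = -736*(1 - 736 + (15 - 1*(-736)² + 6*(-736))²)/410430 = -736*(1 - 736 + (15 - 1*541696 - 4416)²)*(1/410430) = -736*(1 - 736 + (15 - 541696 - 4416)²)*(1/410430) = -736*(1 - 736 + (-546097)²)*(1/410430) = -736*(1 - 736 + 298221933409)*(1/410430) = -736*298221932674*(1/410430) = -219491342448064*1/410430 = -109745671224032/205215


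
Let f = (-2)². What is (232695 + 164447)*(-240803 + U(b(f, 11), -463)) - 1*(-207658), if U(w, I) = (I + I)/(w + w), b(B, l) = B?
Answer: -191357493109/2 ≈ -9.5679e+10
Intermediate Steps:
f = 4
U(w, I) = I/w (U(w, I) = (2*I)/((2*w)) = (2*I)*(1/(2*w)) = I/w)
(232695 + 164447)*(-240803 + U(b(f, 11), -463)) - 1*(-207658) = (232695 + 164447)*(-240803 - 463/4) - 1*(-207658) = 397142*(-240803 - 463*¼) + 207658 = 397142*(-240803 - 463/4) + 207658 = 397142*(-963675/4) + 207658 = -191357908425/2 + 207658 = -191357493109/2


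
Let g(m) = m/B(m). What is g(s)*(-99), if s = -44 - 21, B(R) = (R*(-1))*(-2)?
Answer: -99/2 ≈ -49.500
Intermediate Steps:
B(R) = 2*R (B(R) = -R*(-2) = 2*R)
s = -65
g(m) = ½ (g(m) = m/((2*m)) = m*(1/(2*m)) = ½)
g(s)*(-99) = (½)*(-99) = -99/2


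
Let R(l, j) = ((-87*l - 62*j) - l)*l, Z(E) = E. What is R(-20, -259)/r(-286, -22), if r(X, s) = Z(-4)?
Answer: 89090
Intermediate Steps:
r(X, s) = -4
R(l, j) = l*(-88*l - 62*j) (R(l, j) = (-88*l - 62*j)*l = l*(-88*l - 62*j))
R(-20, -259)/r(-286, -22) = -2*(-20)*(31*(-259) + 44*(-20))/(-4) = -2*(-20)*(-8029 - 880)*(-1/4) = -2*(-20)*(-8909)*(-1/4) = -356360*(-1/4) = 89090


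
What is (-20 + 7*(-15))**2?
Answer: 15625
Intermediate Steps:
(-20 + 7*(-15))**2 = (-20 - 105)**2 = (-125)**2 = 15625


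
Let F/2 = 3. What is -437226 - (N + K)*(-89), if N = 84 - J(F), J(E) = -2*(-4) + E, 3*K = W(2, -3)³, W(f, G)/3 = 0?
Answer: -430996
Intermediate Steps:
F = 6 (F = 2*3 = 6)
W(f, G) = 0 (W(f, G) = 3*0 = 0)
K = 0 (K = (⅓)*0³ = (⅓)*0 = 0)
J(E) = 8 + E
N = 70 (N = 84 - (8 + 6) = 84 - 1*14 = 84 - 14 = 70)
-437226 - (N + K)*(-89) = -437226 - (70 + 0)*(-89) = -437226 - 70*(-89) = -437226 - 1*(-6230) = -437226 + 6230 = -430996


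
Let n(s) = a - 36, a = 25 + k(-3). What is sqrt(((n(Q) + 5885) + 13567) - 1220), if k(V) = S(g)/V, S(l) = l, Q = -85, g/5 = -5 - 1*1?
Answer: sqrt(18231) ≈ 135.02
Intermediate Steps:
g = -30 (g = 5*(-5 - 1*1) = 5*(-5 - 1) = 5*(-6) = -30)
k(V) = -30/V
a = 35 (a = 25 - 30/(-3) = 25 - 30*(-1/3) = 25 + 10 = 35)
n(s) = -1 (n(s) = 35 - 36 = -1)
sqrt(((n(Q) + 5885) + 13567) - 1220) = sqrt(((-1 + 5885) + 13567) - 1220) = sqrt((5884 + 13567) - 1220) = sqrt(19451 - 1220) = sqrt(18231)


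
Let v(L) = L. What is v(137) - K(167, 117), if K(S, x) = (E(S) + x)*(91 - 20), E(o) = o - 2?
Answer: -19885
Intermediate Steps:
E(o) = -2 + o
K(S, x) = -142 + 71*S + 71*x (K(S, x) = ((-2 + S) + x)*(91 - 20) = (-2 + S + x)*71 = -142 + 71*S + 71*x)
v(137) - K(167, 117) = 137 - (-142 + 71*167 + 71*117) = 137 - (-142 + 11857 + 8307) = 137 - 1*20022 = 137 - 20022 = -19885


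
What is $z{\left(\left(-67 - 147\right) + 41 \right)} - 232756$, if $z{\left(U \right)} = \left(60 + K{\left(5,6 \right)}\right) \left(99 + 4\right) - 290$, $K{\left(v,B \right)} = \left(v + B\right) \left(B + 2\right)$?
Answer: $-217802$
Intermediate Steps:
$K{\left(v,B \right)} = \left(2 + B\right) \left(B + v\right)$ ($K{\left(v,B \right)} = \left(B + v\right) \left(2 + B\right) = \left(2 + B\right) \left(B + v\right)$)
$z{\left(U \right)} = 14954$ ($z{\left(U \right)} = \left(60 + \left(6^{2} + 2 \cdot 6 + 2 \cdot 5 + 6 \cdot 5\right)\right) \left(99 + 4\right) - 290 = \left(60 + \left(36 + 12 + 10 + 30\right)\right) 103 - 290 = \left(60 + 88\right) 103 - 290 = 148 \cdot 103 - 290 = 15244 - 290 = 14954$)
$z{\left(\left(-67 - 147\right) + 41 \right)} - 232756 = 14954 - 232756 = -217802$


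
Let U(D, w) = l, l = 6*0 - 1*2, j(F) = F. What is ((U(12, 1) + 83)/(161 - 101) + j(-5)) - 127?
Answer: -2613/20 ≈ -130.65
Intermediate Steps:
l = -2 (l = 0 - 2 = -2)
U(D, w) = -2
((U(12, 1) + 83)/(161 - 101) + j(-5)) - 127 = ((-2 + 83)/(161 - 101) - 5) - 127 = (81/60 - 5) - 127 = (81*(1/60) - 5) - 127 = (27/20 - 5) - 127 = -73/20 - 127 = -2613/20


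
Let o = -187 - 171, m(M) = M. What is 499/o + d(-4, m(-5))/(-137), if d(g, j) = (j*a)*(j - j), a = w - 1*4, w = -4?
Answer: -499/358 ≈ -1.3939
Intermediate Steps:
o = -358
a = -8 (a = -4 - 1*4 = -4 - 4 = -8)
d(g, j) = 0 (d(g, j) = (j*(-8))*(j - j) = -8*j*0 = 0)
499/o + d(-4, m(-5))/(-137) = 499/(-358) + 0/(-137) = 499*(-1/358) + 0*(-1/137) = -499/358 + 0 = -499/358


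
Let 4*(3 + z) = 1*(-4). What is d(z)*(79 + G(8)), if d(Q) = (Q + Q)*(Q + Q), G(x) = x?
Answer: 5568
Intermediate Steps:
z = -4 (z = -3 + (1*(-4))/4 = -3 + (¼)*(-4) = -3 - 1 = -4)
d(Q) = 4*Q² (d(Q) = (2*Q)*(2*Q) = 4*Q²)
d(z)*(79 + G(8)) = (4*(-4)²)*(79 + 8) = (4*16)*87 = 64*87 = 5568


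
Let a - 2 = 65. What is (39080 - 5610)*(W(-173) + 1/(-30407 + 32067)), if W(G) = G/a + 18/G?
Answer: -172947887623/1924106 ≈ -89885.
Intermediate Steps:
a = 67 (a = 2 + 65 = 67)
W(G) = 18/G + G/67 (W(G) = G/67 + 18/G = 18/G + G/67)
(39080 - 5610)*(W(-173) + 1/(-30407 + 32067)) = (39080 - 5610)*((18/(-173) + (1/67)*(-173)) + 1/(-30407 + 32067)) = 33470*((18*(-1/173) - 173/67) + 1/1660) = 33470*((-18/173 - 173/67) + 1/1660) = 33470*(-31135/11591 + 1/1660) = 33470*(-51672509/19241060) = -172947887623/1924106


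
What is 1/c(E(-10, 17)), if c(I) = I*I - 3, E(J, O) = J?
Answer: 1/97 ≈ 0.010309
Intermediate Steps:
c(I) = -3 + I² (c(I) = I² - 3 = -3 + I²)
1/c(E(-10, 17)) = 1/(-3 + (-10)²) = 1/(-3 + 100) = 1/97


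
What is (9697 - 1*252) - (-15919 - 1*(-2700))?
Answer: 22664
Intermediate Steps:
(9697 - 1*252) - (-15919 - 1*(-2700)) = (9697 - 252) - (-15919 + 2700) = 9445 - 1*(-13219) = 9445 + 13219 = 22664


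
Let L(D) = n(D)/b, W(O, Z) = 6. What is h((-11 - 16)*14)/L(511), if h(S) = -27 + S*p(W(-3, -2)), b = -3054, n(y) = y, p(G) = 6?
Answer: 7008930/511 ≈ 13716.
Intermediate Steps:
L(D) = -D/3054 (L(D) = D/(-3054) = D*(-1/3054) = -D/3054)
h(S) = -27 + 6*S (h(S) = -27 + S*6 = -27 + 6*S)
h((-11 - 16)*14)/L(511) = (-27 + 6*((-11 - 16)*14))/((-1/3054*511)) = (-27 + 6*(-27*14))/(-511/3054) = (-27 + 6*(-378))*(-3054/511) = (-27 - 2268)*(-3054/511) = -2295*(-3054/511) = 7008930/511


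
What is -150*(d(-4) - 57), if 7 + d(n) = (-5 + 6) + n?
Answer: 10050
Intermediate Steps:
d(n) = -6 + n (d(n) = -7 + ((-5 + 6) + n) = -7 + (1 + n) = -6 + n)
-150*(d(-4) - 57) = -150*((-6 - 4) - 57) = -150*(-10 - 57) = -150*(-67) = 10050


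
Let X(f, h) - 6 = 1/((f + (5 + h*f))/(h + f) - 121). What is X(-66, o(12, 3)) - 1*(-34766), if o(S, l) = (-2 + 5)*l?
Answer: 217046767/6242 ≈ 34772.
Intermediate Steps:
o(S, l) = 3*l
X(f, h) = 6 + 1/(-121 + (5 + f + f*h)/(f + h)) (X(f, h) = 6 + 1/((f + (5 + h*f))/(h + f) - 121) = 6 + 1/((f + (5 + f*h))/(f + h) - 121) = 6 + 1/((5 + f + f*h)/(f + h) - 121) = 6 + 1/(-121 + (5 + f + f*h)/(f + h)))
X(-66, o(12, 3)) - 1*(-34766) = (30 - 2175*3 - 719*(-66) + 6*(-66)*(3*3))/(5 - 363*3 - 120*(-66) - 198*3) - 1*(-34766) = (30 - 725*9 + 47454 + 6*(-66)*9)/(5 - 121*9 + 7920 - 66*9) + 34766 = (30 - 6525 + 47454 - 3564)/(5 - 1089 + 7920 - 594) + 34766 = 37395/6242 + 34766 = 217046767/6242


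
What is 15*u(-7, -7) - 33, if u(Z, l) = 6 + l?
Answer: -48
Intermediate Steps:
15*u(-7, -7) - 33 = 15*(6 - 7) - 33 = 15*(-1) - 33 = -15 - 33 = -48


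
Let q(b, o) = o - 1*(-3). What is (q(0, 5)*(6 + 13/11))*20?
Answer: 12640/11 ≈ 1149.1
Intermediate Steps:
q(b, o) = 3 + o (q(b, o) = o + 3 = 3 + o)
(q(0, 5)*(6 + 13/11))*20 = ((3 + 5)*(6 + 13/11))*20 = (8*(6 + 13*(1/11)))*20 = (8*(6 + 13/11))*20 = (8*(79/11))*20 = (632/11)*20 = 12640/11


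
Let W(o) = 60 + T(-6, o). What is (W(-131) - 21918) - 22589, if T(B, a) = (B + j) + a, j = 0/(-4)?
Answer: -44584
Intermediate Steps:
j = 0 (j = 0*(-¼) = 0)
T(B, a) = B + a (T(B, a) = (B + 0) + a = B + a)
W(o) = 54 + o (W(o) = 60 + (-6 + o) = 54 + o)
(W(-131) - 21918) - 22589 = ((54 - 131) - 21918) - 22589 = (-77 - 21918) - 22589 = -21995 - 22589 = -44584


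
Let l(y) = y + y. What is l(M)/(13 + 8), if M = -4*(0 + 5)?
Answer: -40/21 ≈ -1.9048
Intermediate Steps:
M = -20 (M = -4*5 = -20)
l(y) = 2*y
l(M)/(13 + 8) = (2*(-20))/(13 + 8) = -40/21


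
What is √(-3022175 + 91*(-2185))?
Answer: 3*I*√357890 ≈ 1794.7*I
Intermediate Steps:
√(-3022175 + 91*(-2185)) = √(-3022175 - 198835) = √(-3221010) = 3*I*√357890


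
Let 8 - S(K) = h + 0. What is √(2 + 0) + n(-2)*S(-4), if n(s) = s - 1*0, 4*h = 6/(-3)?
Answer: -17 + √2 ≈ -15.586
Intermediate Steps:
h = -½ (h = (6/(-3))/4 = (6*(-⅓))/4 = (¼)*(-2) = -½ ≈ -0.50000)
S(K) = 17/2 (S(K) = 8 - (-½ + 0) = 8 - 1*(-½) = 8 + ½ = 17/2)
n(s) = s (n(s) = s + 0 = s)
√(2 + 0) + n(-2)*S(-4) = √(2 + 0) - 2*17/2 = √2 - 17 = -17 + √2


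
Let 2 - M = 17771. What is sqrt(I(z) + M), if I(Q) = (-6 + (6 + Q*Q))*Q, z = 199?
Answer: sqrt(7862830) ≈ 2804.1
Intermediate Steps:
I(Q) = Q**3 (I(Q) = (-6 + (6 + Q**2))*Q = Q**2*Q = Q**3)
M = -17769 (M = 2 - 1*17771 = 2 - 17771 = -17769)
sqrt(I(z) + M) = sqrt(199**3 - 17769) = sqrt(7880599 - 17769) = sqrt(7862830)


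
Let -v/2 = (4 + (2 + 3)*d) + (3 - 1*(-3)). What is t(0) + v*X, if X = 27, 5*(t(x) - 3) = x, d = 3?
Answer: -1347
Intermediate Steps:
t(x) = 3 + x/5
v = -50 (v = -2*((4 + (2 + 3)*3) + (3 - 1*(-3))) = -2*((4 + 5*3) + (3 + 3)) = -2*((4 + 15) + 6) = -2*(19 + 6) = -2*25 = -50)
t(0) + v*X = (3 + (⅕)*0) - 50*27 = (3 + 0) - 1350 = 3 - 1350 = -1347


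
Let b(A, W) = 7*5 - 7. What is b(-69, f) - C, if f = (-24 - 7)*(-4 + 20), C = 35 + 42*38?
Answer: -1603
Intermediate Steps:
C = 1631 (C = 35 + 1596 = 1631)
f = -496 (f = -31*16 = -496)
b(A, W) = 28 (b(A, W) = 35 - 7 = 28)
b(-69, f) - C = 28 - 1*1631 = 28 - 1631 = -1603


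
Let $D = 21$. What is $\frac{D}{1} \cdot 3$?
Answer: $63$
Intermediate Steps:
$\frac{D}{1} \cdot 3 = \frac{21}{1} \cdot 3 = 21 \cdot 1 \cdot 3 = 21 \cdot 3 = 63$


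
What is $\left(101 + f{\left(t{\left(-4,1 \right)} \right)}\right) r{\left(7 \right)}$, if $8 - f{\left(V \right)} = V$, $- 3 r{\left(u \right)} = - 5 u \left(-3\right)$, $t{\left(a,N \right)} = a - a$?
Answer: $-3815$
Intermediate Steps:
$t{\left(a,N \right)} = 0$
$r{\left(u \right)} = - 5 u$ ($r{\left(u \right)} = - \frac{- 5 u \left(-3\right)}{3} = - \frac{15 u}{3} = - 5 u$)
$f{\left(V \right)} = 8 - V$
$\left(101 + f{\left(t{\left(-4,1 \right)} \right)}\right) r{\left(7 \right)} = \left(101 + \left(8 - 0\right)\right) \left(\left(-5\right) 7\right) = \left(101 + \left(8 + 0\right)\right) \left(-35\right) = \left(101 + 8\right) \left(-35\right) = 109 \left(-35\right) = -3815$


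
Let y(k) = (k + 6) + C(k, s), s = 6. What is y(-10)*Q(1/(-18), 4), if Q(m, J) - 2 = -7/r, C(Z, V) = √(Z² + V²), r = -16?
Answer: -39/4 + 39*√34/8 ≈ 18.676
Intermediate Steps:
C(Z, V) = √(V² + Z²)
y(k) = 6 + k + √(36 + k²) (y(k) = (k + 6) + √(6² + k²) = (6 + k) + √(36 + k²) = 6 + k + √(36 + k²))
Q(m, J) = 39/16 (Q(m, J) = 2 - 7/(-16) = 2 - 7*(-1/16) = 2 + 7/16 = 39/16)
y(-10)*Q(1/(-18), 4) = (6 - 10 + √(36 + (-10)²))*(39/16) = (6 - 10 + √(36 + 100))*(39/16) = (6 - 10 + √136)*(39/16) = (6 - 10 + 2*√34)*(39/16) = (-4 + 2*√34)*(39/16) = -39/4 + 39*√34/8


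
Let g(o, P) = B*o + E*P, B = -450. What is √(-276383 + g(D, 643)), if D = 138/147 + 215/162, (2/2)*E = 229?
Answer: I*√57398651/21 ≈ 360.77*I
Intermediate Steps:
E = 229
D = 17987/7938 (D = 138*(1/147) + 215*(1/162) = 46/49 + 215/162 = 17987/7938 ≈ 2.2659)
g(o, P) = -450*o + 229*P
√(-276383 + g(D, 643)) = √(-276383 + (-450*17987/7938 + 229*643)) = √(-276383 + (-449675/441 + 147247)) = √(-276383 + 64486252/441) = √(-57398651/441) = I*√57398651/21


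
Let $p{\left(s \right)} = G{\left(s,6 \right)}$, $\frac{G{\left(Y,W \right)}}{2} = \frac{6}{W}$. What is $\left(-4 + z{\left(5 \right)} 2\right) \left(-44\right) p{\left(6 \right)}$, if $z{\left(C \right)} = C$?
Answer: $-528$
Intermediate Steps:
$G{\left(Y,W \right)} = \frac{12}{W}$ ($G{\left(Y,W \right)} = 2 \frac{6}{W} = \frac{12}{W}$)
$p{\left(s \right)} = 2$ ($p{\left(s \right)} = \frac{12}{6} = 12 \cdot \frac{1}{6} = 2$)
$\left(-4 + z{\left(5 \right)} 2\right) \left(-44\right) p{\left(6 \right)} = \left(-4 + 5 \cdot 2\right) \left(-44\right) 2 = \left(-4 + 10\right) \left(-44\right) 2 = 6 \left(-44\right) 2 = \left(-264\right) 2 = -528$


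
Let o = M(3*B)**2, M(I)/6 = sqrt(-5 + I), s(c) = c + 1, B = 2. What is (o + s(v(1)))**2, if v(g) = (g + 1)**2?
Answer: 1681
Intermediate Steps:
v(g) = (1 + g)**2
s(c) = 1 + c
M(I) = 6*sqrt(-5 + I)
o = 36 (o = (6*sqrt(-5 + 3*2))**2 = (6*sqrt(-5 + 6))**2 = (6*sqrt(1))**2 = (6*1)**2 = 6**2 = 36)
(o + s(v(1)))**2 = (36 + (1 + (1 + 1)**2))**2 = (36 + (1 + 2**2))**2 = (36 + (1 + 4))**2 = (36 + 5)**2 = 41**2 = 1681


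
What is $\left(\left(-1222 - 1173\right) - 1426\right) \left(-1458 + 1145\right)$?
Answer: $1195973$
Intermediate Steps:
$\left(\left(-1222 - 1173\right) - 1426\right) \left(-1458 + 1145\right) = \left(\left(-1222 - 1173\right) - 1426\right) \left(-313\right) = \left(-2395 - 1426\right) \left(-313\right) = \left(-3821\right) \left(-313\right) = 1195973$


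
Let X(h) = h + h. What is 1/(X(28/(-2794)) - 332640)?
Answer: -1397/464698108 ≈ -3.0063e-6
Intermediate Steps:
X(h) = 2*h
1/(X(28/(-2794)) - 332640) = 1/(2*(28/(-2794)) - 332640) = 1/(2*(28*(-1/2794)) - 332640) = 1/(2*(-14/1397) - 332640) = 1/(-28/1397 - 332640) = 1/(-464698108/1397) = -1397/464698108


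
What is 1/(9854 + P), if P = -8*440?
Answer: 1/6334 ≈ 0.00015788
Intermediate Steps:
P = -3520
1/(9854 + P) = 1/(9854 - 3520) = 1/6334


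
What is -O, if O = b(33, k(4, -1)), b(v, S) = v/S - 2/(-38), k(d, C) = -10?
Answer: 617/190 ≈ 3.2474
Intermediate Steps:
b(v, S) = 1/19 + v/S (b(v, S) = v/S - 2*(-1/38) = v/S + 1/19 = 1/19 + v/S)
O = -617/190 (O = (33 + (1/19)*(-10))/(-10) = -(33 - 10/19)/10 = -⅒*617/19 = -617/190 ≈ -3.2474)
-O = -1*(-617/190) = 617/190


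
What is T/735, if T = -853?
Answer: -853/735 ≈ -1.1605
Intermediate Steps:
T/735 = -853/735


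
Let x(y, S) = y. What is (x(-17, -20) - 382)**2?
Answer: 159201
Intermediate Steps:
(x(-17, -20) - 382)**2 = (-17 - 382)**2 = (-399)**2 = 159201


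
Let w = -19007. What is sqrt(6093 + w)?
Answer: I*sqrt(12914) ≈ 113.64*I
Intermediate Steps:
sqrt(6093 + w) = sqrt(6093 - 19007) = sqrt(-12914) = I*sqrt(12914)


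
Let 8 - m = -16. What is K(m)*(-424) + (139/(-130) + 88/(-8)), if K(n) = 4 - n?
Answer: 1100831/130 ≈ 8467.9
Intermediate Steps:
m = 24 (m = 8 - 1*(-16) = 8 + 16 = 24)
K(m)*(-424) + (139/(-130) + 88/(-8)) = (4 - 1*24)*(-424) + (139/(-130) + 88/(-8)) = (4 - 24)*(-424) + (139*(-1/130) + 88*(-⅛)) = -20*(-424) + (-139/130 - 11) = 8480 - 1569/130 = 1100831/130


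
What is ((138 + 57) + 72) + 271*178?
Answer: 48505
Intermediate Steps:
((138 + 57) + 72) + 271*178 = (195 + 72) + 48238 = 267 + 48238 = 48505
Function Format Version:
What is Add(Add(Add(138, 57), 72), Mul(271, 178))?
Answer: 48505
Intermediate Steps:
Add(Add(Add(138, 57), 72), Mul(271, 178)) = Add(Add(195, 72), 48238) = Add(267, 48238) = 48505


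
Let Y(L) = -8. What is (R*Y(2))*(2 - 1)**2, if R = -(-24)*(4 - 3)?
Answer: -192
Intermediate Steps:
R = 24 (R = -(-24) = -8*(-3) = 24)
(R*Y(2))*(2 - 1)**2 = (24*(-8))*(2 - 1)**2 = -192*1**2 = -192*1 = -192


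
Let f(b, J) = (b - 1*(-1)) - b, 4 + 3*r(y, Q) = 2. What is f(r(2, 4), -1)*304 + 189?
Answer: 493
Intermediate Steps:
r(y, Q) = -⅔ (r(y, Q) = -4/3 + (⅓)*2 = -4/3 + ⅔ = -⅔)
f(b, J) = 1 (f(b, J) = (b + 1) - b = (1 + b) - b = 1)
f(r(2, 4), -1)*304 + 189 = 1*304 + 189 = 304 + 189 = 493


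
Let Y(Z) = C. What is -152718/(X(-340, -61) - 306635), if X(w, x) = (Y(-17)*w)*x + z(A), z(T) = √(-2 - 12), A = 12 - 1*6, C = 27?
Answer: -12896780570/21394563013 + 50906*I*√14/21394563013 ≈ -0.60281 + 8.9029e-6*I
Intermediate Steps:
A = 6 (A = 12 - 6 = 6)
Y(Z) = 27
z(T) = I*√14 (z(T) = √(-14) = I*√14)
X(w, x) = I*√14 + 27*w*x (X(w, x) = (27*w)*x + I*√14 = 27*w*x + I*√14 = I*√14 + 27*w*x)
-152718/(X(-340, -61) - 306635) = -152718/((I*√14 + 27*(-340)*(-61)) - 306635) = -152718/((I*√14 + 559980) - 306635) = -152718/((559980 + I*√14) - 306635) = -152718/(253345 + I*√14)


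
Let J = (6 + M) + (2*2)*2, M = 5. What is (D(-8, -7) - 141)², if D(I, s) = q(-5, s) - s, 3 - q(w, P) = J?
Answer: 22500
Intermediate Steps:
J = 19 (J = (6 + 5) + (2*2)*2 = 11 + 4*2 = 11 + 8 = 19)
q(w, P) = -16 (q(w, P) = 3 - 1*19 = 3 - 19 = -16)
D(I, s) = -16 - s
(D(-8, -7) - 141)² = ((-16 - 1*(-7)) - 141)² = ((-16 + 7) - 141)² = (-9 - 141)² = (-150)² = 22500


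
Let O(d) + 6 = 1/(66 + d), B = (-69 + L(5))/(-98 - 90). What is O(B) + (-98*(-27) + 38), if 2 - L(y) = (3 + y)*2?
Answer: 33451086/12491 ≈ 2678.0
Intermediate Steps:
L(y) = -4 - 2*y (L(y) = 2 - (3 + y)*2 = 2 - (6 + 2*y) = 2 + (-6 - 2*y) = -4 - 2*y)
B = 83/188 (B = (-69 + (-4 - 2*5))/(-98 - 90) = (-69 + (-4 - 10))/(-188) = (-69 - 14)*(-1/188) = -83*(-1/188) = 83/188 ≈ 0.44149)
O(d) = -6 + 1/(66 + d)
O(B) + (-98*(-27) + 38) = (-395 - 6*83/188)/(66 + 83/188) + (-98*(-27) + 38) = (-395 - 249/94)/(12491/188) + (2646 + 38) = (188/12491)*(-37379/94) + 2684 = -74758/12491 + 2684 = 33451086/12491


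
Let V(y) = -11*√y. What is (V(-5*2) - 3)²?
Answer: -1201 + 66*I*√10 ≈ -1201.0 + 208.71*I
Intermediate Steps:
(V(-5*2) - 3)² = (-11*I*√10 - 3)² = (-3 - 11*I*√10)²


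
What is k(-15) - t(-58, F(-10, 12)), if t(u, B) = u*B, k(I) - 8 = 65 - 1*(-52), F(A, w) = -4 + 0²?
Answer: -107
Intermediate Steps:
F(A, w) = -4 (F(A, w) = -4 + 0 = -4)
k(I) = 125 (k(I) = 8 + (65 - 1*(-52)) = 8 + (65 + 52) = 8 + 117 = 125)
t(u, B) = B*u
k(-15) - t(-58, F(-10, 12)) = 125 - (-4)*(-58) = 125 - 1*232 = 125 - 232 = -107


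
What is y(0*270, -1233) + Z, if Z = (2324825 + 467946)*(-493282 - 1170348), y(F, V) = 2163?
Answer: -4646137616567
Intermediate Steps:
Z = -4646137618730 (Z = 2792771*(-1663630) = -4646137618730)
y(0*270, -1233) + Z = 2163 - 4646137618730 = -4646137616567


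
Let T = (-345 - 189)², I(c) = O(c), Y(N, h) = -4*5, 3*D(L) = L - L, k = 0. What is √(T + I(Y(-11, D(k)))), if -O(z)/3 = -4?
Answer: 4*√17823 ≈ 534.01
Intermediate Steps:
O(z) = 12 (O(z) = -3*(-4) = 12)
D(L) = 0 (D(L) = (L - L)/3 = (⅓)*0 = 0)
Y(N, h) = -20
I(c) = 12
T = 285156 (T = (-534)² = 285156)
√(T + I(Y(-11, D(k)))) = √(285156 + 12) = √285168 = 4*√17823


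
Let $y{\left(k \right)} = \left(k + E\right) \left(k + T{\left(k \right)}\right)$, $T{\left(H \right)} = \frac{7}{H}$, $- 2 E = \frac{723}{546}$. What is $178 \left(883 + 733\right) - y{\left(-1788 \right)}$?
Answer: $- \frac{1894237955287}{650832} \approx -2.9105 \cdot 10^{6}$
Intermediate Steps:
$E = - \frac{241}{364}$ ($E = - \frac{723 \cdot \frac{1}{546}}{2} = \left(- \frac{1}{2}\right) \frac{241}{182} = - \frac{241}{364} \approx -0.66209$)
$y{\left(k \right)} = \left(- \frac{241}{364} + k\right) \left(k + \frac{7}{k}\right)$ ($y{\left(k \right)} = \left(k - \frac{241}{364}\right) \left(k + \frac{7}{k}\right) = \left(- \frac{241}{364} + k\right) \left(k + \frac{7}{k}\right)$)
$178 \left(883 + 733\right) - y{\left(-1788 \right)} = 178 \left(883 + 733\right) - \left(7 + \left(-1788\right)^{2} - \frac{241}{52 \left(-1788\right)} - - \frac{107727}{91}\right) = 178 \cdot 1616 - \left(7 + 3196944 - - \frac{241}{92976} + \frac{107727}{91}\right) = 287648 - \left(7 + 3196944 + \frac{241}{92976} + \frac{107727}{91}\right) = 287648 - \frac{2081448478423}{650832} = - \frac{1894237955287}{650832}$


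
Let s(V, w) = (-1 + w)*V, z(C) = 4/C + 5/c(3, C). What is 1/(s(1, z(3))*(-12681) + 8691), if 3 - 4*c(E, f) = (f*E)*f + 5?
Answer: 29/383076 ≈ 7.5703e-5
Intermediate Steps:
c(E, f) = -½ - E*f²/4 (c(E, f) = ¾ - ((f*E)*f + 5)/4 = ¾ - ((E*f)*f + 5)/4 = ¾ - (E*f² + 5)/4 = ¾ - (5 + E*f²)/4 = ¾ + (-5/4 - E*f²/4) = -½ - E*f²/4)
z(C) = 4/C + 5/(-½ - 3*C²/4) (z(C) = 4/C + 5/(-½ - ¼*3*C²) = 4/C + 5/(-½ - 3*C²/4))
s(V, w) = V*(-1 + w)
1/(s(1, z(3))*(-12681) + 8691) = 1/((1*(-1 + 4*(2 - 5*3 + 3*3²)/(3*(2 + 3*3²))))*(-12681) + 8691) = 1/((1*(-1 + 4*(⅓)*(2 - 15 + 3*9)/(2 + 3*9)))*(-12681) + 8691) = 1/((1*(-1 + 4*(⅓)*(2 - 15 + 27)/(2 + 27)))*(-12681) + 8691) = 1/((1*(-1 + 4*(⅓)*14/29))*(-12681) + 8691) = 1/((1*(-1 + 4*(⅓)*(1/29)*14))*(-12681) + 8691) = 1/((1*(-1 + 56/87))*(-12681) + 8691) = 1/((1*(-31/87))*(-12681) + 8691) = 1/(-31/87*(-12681) + 8691) = 1/(131037/29 + 8691) = 1/(383076/29) = 29/383076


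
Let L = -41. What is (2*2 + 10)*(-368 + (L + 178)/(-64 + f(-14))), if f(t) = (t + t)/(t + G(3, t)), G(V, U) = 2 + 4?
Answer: -627228/121 ≈ -5183.7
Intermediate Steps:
G(V, U) = 6
f(t) = 2*t/(6 + t) (f(t) = (t + t)/(t + 6) = (2*t)/(6 + t) = 2*t/(6 + t))
(2*2 + 10)*(-368 + (L + 178)/(-64 + f(-14))) = (2*2 + 10)*(-368 + (-41 + 178)/(-64 + 2*(-14)/(6 - 14))) = (4 + 10)*(-368 + 137/(-64 + 2*(-14)/(-8))) = 14*(-368 + 137/(-64 + 2*(-14)*(-⅛))) = 14*(-368 + 137/(-64 + 7/2)) = 14*(-368 + 137/(-121/2)) = 14*(-368 + 137*(-2/121)) = 14*(-368 - 274/121) = 14*(-44802/121) = -627228/121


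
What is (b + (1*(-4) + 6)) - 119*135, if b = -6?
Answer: -16069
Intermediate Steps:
(b + (1*(-4) + 6)) - 119*135 = (-6 + (1*(-4) + 6)) - 119*135 = (-6 + (-4 + 6)) - 16065 = (-6 + 2) - 16065 = -4 - 16065 = -16069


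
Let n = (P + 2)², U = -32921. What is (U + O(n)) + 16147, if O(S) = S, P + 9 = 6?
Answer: -16773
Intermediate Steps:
P = -3 (P = -9 + 6 = -3)
n = 1 (n = (-3 + 2)² = (-1)² = 1)
(U + O(n)) + 16147 = (-32921 + 1) + 16147 = -32920 + 16147 = -16773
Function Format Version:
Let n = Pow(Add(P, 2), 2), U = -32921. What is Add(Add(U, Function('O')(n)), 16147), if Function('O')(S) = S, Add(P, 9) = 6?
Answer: -16773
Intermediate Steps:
P = -3 (P = Add(-9, 6) = -3)
n = 1 (n = Pow(Add(-3, 2), 2) = Pow(-1, 2) = 1)
Add(Add(U, Function('O')(n)), 16147) = Add(Add(-32921, 1), 16147) = Add(-32920, 16147) = -16773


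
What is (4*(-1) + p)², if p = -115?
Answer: 14161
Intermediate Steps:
(4*(-1) + p)² = (4*(-1) - 115)² = (-4 - 115)² = (-119)² = 14161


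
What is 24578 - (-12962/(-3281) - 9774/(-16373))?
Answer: 1320081268594/53719813 ≈ 24573.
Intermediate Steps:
24578 - (-12962/(-3281) - 9774/(-16373)) = 24578 - (-12962*(-1/3281) - 9774*(-1/16373)) = 24578 - (12962/3281 + 9774/16373) = 24578 - 1*244295320/53719813 = 24578 - 244295320/53719813 = 1320081268594/53719813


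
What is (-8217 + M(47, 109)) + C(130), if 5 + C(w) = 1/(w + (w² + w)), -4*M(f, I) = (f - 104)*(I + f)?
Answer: -102942839/17160 ≈ -5999.0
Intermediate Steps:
M(f, I) = -(-104 + f)*(I + f)/4 (M(f, I) = -(f - 104)*(I + f)/4 = -(-104 + f)*(I + f)/4)
C(w) = -5 + 1/(w² + 2*w) (C(w) = -5 + 1/(w + (w² + w)) = -5 + 1/(w + (w + w²)) = -5 + 1/(w² + 2*w))
(-8217 + M(47, 109)) + C(130) = (-8217 + (26*109 + 26*47 - ¼*47² - ¼*109*47)) + (1 - 10*130 - 5*130²)/(130*(2 + 130)) = (-8217 + (2834 + 1222 - ¼*2209 - 5123/4)) + (1/130)*(1 - 1300 - 5*16900)/132 = (-8217 + (2834 + 1222 - 2209/4 - 5123/4)) + (1/130)*(1/132)*(1 - 1300 - 84500) = (-8217 + 2223) + (1/130)*(1/132)*(-85799) = -5994 - 85799/17160 = -102942839/17160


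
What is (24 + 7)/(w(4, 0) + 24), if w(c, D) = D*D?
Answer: 31/24 ≈ 1.2917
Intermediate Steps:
w(c, D) = D²
(24 + 7)/(w(4, 0) + 24) = (24 + 7)/(0² + 24) = 31/(0 + 24) = 31/24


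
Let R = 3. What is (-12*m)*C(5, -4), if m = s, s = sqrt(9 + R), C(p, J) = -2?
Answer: 48*sqrt(3) ≈ 83.138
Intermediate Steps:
s = 2*sqrt(3) (s = sqrt(9 + 3) = sqrt(12) = 2*sqrt(3) ≈ 3.4641)
m = 2*sqrt(3) ≈ 3.4641
(-12*m)*C(5, -4) = -24*sqrt(3)*(-2) = 48*sqrt(3)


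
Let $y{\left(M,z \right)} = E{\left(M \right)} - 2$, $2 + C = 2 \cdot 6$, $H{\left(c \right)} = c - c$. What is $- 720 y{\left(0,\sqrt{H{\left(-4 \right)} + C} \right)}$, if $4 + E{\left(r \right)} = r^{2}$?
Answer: $4320$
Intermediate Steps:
$H{\left(c \right)} = 0$
$E{\left(r \right)} = -4 + r^{2}$
$C = 10$ ($C = -2 + 2 \cdot 6 = -2 + 12 = 10$)
$y{\left(M,z \right)} = -6 + M^{2}$ ($y{\left(M,z \right)} = \left(-4 + M^{2}\right) - 2 = -6 + M^{2}$)
$- 720 y{\left(0,\sqrt{H{\left(-4 \right)} + C} \right)} = - 720 \left(-6 + 0^{2}\right) = - 720 \left(-6 + 0\right) = \left(-720\right) \left(-6\right) = 4320$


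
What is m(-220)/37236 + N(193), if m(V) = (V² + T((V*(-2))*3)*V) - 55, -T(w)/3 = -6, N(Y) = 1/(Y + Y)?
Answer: 2861641/2395516 ≈ 1.1946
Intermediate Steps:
N(Y) = 1/(2*Y)
T(w) = 18 (T(w) = -3*(-6) = 18)
m(V) = -55 + V² + 18*V (m(V) = (V² + 18*V) - 55 = -55 + V² + 18*V)
m(-220)/37236 + N(193) = (-55 + (-220)² + 18*(-220))/37236 + (½)/193 = (-55 + 48400 - 3960)*(1/37236) + (½)*(1/193) = 44385*(1/37236) + 1/386 = 14795/12412 + 1/386 = 2861641/2395516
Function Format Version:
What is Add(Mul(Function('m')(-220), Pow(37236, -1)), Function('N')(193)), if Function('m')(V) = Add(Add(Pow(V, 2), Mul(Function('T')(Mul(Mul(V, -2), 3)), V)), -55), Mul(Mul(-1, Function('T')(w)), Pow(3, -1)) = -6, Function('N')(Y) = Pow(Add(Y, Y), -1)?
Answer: Rational(2861641, 2395516) ≈ 1.1946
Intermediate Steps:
Function('N')(Y) = Mul(Rational(1, 2), Pow(Y, -1)) (Function('N')(Y) = Pow(Mul(2, Y), -1) = Mul(Rational(1, 2), Pow(Y, -1)))
Function('T')(w) = 18 (Function('T')(w) = Mul(-3, -6) = 18)
Function('m')(V) = Add(-55, Pow(V, 2), Mul(18, V)) (Function('m')(V) = Add(Add(Pow(V, 2), Mul(18, V)), -55) = Add(-55, Pow(V, 2), Mul(18, V)))
Add(Mul(Function('m')(-220), Pow(37236, -1)), Function('N')(193)) = Add(Mul(Add(-55, Pow(-220, 2), Mul(18, -220)), Pow(37236, -1)), Mul(Rational(1, 2), Pow(193, -1))) = Add(Mul(Add(-55, 48400, -3960), Rational(1, 37236)), Mul(Rational(1, 2), Rational(1, 193))) = Add(Mul(44385, Rational(1, 37236)), Rational(1, 386)) = Add(Rational(14795, 12412), Rational(1, 386)) = Rational(2861641, 2395516)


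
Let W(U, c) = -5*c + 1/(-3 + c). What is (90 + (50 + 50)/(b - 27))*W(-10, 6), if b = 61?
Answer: -140620/51 ≈ -2757.3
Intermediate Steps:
W(U, c) = 1/(-3 + c) - 5*c
(90 + (50 + 50)/(b - 27))*W(-10, 6) = (90 + (50 + 50)/(61 - 27))*((1 - 5*6² + 15*6)/(-3 + 6)) = (90 + 100/34)*((1 - 5*36 + 90)/3) = (90 + 100*(1/34))*((1 - 180 + 90)/3) = (90 + 50/17)*((⅓)*(-89)) = (1580/17)*(-89/3) = -140620/51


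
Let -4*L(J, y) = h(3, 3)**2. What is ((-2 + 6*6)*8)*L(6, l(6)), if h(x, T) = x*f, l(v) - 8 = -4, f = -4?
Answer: -9792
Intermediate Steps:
l(v) = 4 (l(v) = 8 - 4 = 4)
h(x, T) = -4*x (h(x, T) = x*(-4) = -4*x)
L(J, y) = -36 (L(J, y) = -(-4*3)**2/4 = -1/4*(-12)**2 = -1/4*144 = -36)
((-2 + 6*6)*8)*L(6, l(6)) = ((-2 + 6*6)*8)*(-36) = ((-2 + 36)*8)*(-36) = (34*8)*(-36) = 272*(-36) = -9792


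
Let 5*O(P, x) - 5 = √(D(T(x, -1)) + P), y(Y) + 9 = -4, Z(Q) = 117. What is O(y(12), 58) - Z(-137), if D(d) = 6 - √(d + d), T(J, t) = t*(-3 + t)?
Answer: -116 + I*√(7 + 2*√2)/5 ≈ -116.0 + 0.62701*I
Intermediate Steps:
y(Y) = -13 (y(Y) = -9 - 4 = -13)
D(d) = 6 - √2*√d (D(d) = 6 - √(2*d) = 6 - √2*√d)
O(P, x) = 1 + √(6 + P - 2*√2)/5 (O(P, x) = 1 + √((6 - √2*√(-(-3 - 1))) + P)/5 = 1 + √((6 - √2*√(-1*(-4))) + P)/5 = 1 + √((6 - √2*√4) + P)/5 = 1 + √((6 - 1*√2*2) + P)/5 = 1 + √((6 - 2*√2) + P)/5 = 1 + √(6 + P - 2*√2)/5)
O(y(12), 58) - Z(-137) = (1 + √(6 - 13 - 2*√2)/5) - 1*117 = (1 + √(-7 - 2*√2)/5) - 117 = -116 + √(-7 - 2*√2)/5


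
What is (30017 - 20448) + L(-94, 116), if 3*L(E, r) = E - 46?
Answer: 28567/3 ≈ 9522.3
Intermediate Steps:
L(E, r) = -46/3 + E/3 (L(E, r) = (E - 46)/3 = (-46 + E)/3 = -46/3 + E/3)
(30017 - 20448) + L(-94, 116) = (30017 - 20448) + (-46/3 + (⅓)*(-94)) = 9569 + (-46/3 - 94/3) = 9569 - 140/3 = 28567/3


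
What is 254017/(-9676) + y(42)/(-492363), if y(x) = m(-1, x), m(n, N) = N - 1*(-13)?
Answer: -125069104351/4764104388 ≈ -26.252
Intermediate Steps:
m(n, N) = 13 + N (m(n, N) = N + 13 = 13 + N)
y(x) = 13 + x
254017/(-9676) + y(42)/(-492363) = 254017/(-9676) + (13 + 42)/(-492363) = 254017*(-1/9676) + 55*(-1/492363) = -254017/9676 - 55/492363 = -125069104351/4764104388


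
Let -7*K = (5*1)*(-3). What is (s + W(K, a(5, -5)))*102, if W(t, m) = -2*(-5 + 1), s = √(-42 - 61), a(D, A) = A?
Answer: 816 + 102*I*√103 ≈ 816.0 + 1035.2*I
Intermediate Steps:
s = I*√103 (s = √(-103) = I*√103 ≈ 10.149*I)
K = 15/7 (K = -5*1*(-3)/7 = -5*(-3)/7 = -⅐*(-15) = 15/7 ≈ 2.1429)
W(t, m) = 8 (W(t, m) = -2*(-4) = 8)
(s + W(K, a(5, -5)))*102 = (I*√103 + 8)*102 = (8 + I*√103)*102 = 816 + 102*I*√103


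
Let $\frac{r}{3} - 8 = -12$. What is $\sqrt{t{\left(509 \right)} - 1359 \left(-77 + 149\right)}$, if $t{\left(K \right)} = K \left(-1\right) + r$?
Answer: $i \sqrt{98369} \approx 313.64 i$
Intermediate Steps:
$r = -12$ ($r = 24 + 3 \left(-12\right) = 24 - 36 = -12$)
$t{\left(K \right)} = -12 - K$ ($t{\left(K \right)} = K \left(-1\right) - 12 = - K - 12 = -12 - K$)
$\sqrt{t{\left(509 \right)} - 1359 \left(-77 + 149\right)} = \sqrt{\left(-12 - 509\right) - 1359 \left(-77 + 149\right)} = \sqrt{\left(-12 - 509\right) - 97848} = \sqrt{-521 - 97848} = \sqrt{-98369} = i \sqrt{98369}$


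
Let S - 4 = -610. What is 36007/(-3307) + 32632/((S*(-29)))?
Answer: -262436497/29058609 ≈ -9.0313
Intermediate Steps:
S = -606 (S = 4 - 610 = -606)
36007/(-3307) + 32632/((S*(-29))) = 36007/(-3307) + 32632/((-606*(-29))) = 36007*(-1/3307) + 32632/17574 = -36007/3307 + 32632*(1/17574) = -36007/3307 + 16316/8787 = -262436497/29058609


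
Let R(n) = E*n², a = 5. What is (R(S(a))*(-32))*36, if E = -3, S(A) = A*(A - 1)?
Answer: 1382400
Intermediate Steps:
S(A) = A*(-1 + A)
R(n) = -3*n²
(R(S(a))*(-32))*36 = (-3*25*(-1 + 5)²*(-32))*36 = (-3*(5*4)²*(-32))*36 = (-3*20²*(-32))*36 = (-3*400*(-32))*36 = -1200*(-32)*36 = 38400*36 = 1382400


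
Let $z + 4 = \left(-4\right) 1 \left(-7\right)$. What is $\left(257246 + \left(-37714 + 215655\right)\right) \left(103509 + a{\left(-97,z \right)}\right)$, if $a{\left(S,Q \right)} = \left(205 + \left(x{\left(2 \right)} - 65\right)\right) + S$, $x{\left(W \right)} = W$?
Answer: $45065354598$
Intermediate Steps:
$z = 24$ ($z = -4 + \left(-4\right) 1 \left(-7\right) = -4 - -28 = -4 + 28 = 24$)
$a{\left(S,Q \right)} = 142 + S$ ($a{\left(S,Q \right)} = \left(205 + \left(2 - 65\right)\right) + S = \left(205 - 63\right) + S = 142 + S$)
$\left(257246 + \left(-37714 + 215655\right)\right) \left(103509 + a{\left(-97,z \right)}\right) = \left(257246 + \left(-37714 + 215655\right)\right) \left(103509 + \left(142 - 97\right)\right) = \left(257246 + 177941\right) \left(103509 + 45\right) = 435187 \cdot 103554 = 45065354598$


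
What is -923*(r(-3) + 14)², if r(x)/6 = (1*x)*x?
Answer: -4267952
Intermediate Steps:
r(x) = 6*x² (r(x) = 6*((1*x)*x) = 6*(x*x) = 6*x²)
-923*(r(-3) + 14)² = -923*(6*(-3)² + 14)² = -923*(6*9 + 14)² = -923*(54 + 14)² = -923*68² = -923*4624 = -4267952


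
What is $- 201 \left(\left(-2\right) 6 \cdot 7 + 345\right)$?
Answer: $-52461$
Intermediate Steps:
$- 201 \left(\left(-2\right) 6 \cdot 7 + 345\right) = - 201 \left(\left(-12\right) 7 + 345\right) = - 201 \left(-84 + 345\right) = \left(-201\right) 261 = -52461$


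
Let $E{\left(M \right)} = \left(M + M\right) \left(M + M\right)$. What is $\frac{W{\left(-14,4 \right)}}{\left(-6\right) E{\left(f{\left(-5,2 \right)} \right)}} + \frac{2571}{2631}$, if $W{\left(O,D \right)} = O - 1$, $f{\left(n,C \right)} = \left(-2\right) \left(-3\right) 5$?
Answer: $\frac{1234957}{1262880} \approx 0.97789$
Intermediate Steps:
$f{\left(n,C \right)} = 30$ ($f{\left(n,C \right)} = 6 \cdot 5 = 30$)
$E{\left(M \right)} = 4 M^{2}$ ($E{\left(M \right)} = 2 M 2 M = 4 M^{2}$)
$W{\left(O,D \right)} = -1 + O$ ($W{\left(O,D \right)} = O - 1 = -1 + O$)
$\frac{W{\left(-14,4 \right)}}{\left(-6\right) E{\left(f{\left(-5,2 \right)} \right)}} + \frac{2571}{2631} = \frac{-1 - 14}{\left(-6\right) 4 \cdot 30^{2}} + \frac{2571}{2631} = - \frac{15}{\left(-6\right) 4 \cdot 900} + 2571 \cdot \frac{1}{2631} = - \frac{15}{\left(-6\right) 3600} + \frac{857}{877} = - \frac{15}{-21600} + \frac{857}{877} = \left(-15\right) \left(- \frac{1}{21600}\right) + \frac{857}{877} = \frac{1}{1440} + \frac{857}{877} = \frac{1234957}{1262880}$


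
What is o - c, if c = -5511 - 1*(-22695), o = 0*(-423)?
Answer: -17184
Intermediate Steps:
o = 0
c = 17184 (c = -5511 + 22695 = 17184)
o - c = 0 - 1*17184 = 0 - 17184 = -17184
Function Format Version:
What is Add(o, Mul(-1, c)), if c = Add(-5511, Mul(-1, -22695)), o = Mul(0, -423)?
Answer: -17184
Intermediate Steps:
o = 0
c = 17184 (c = Add(-5511, 22695) = 17184)
Add(o, Mul(-1, c)) = Add(0, Mul(-1, 17184)) = Add(0, -17184) = -17184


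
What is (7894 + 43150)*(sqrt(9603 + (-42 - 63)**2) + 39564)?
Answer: 2019504816 + 306264*sqrt(573) ≈ 2.0268e+9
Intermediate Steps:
(7894 + 43150)*(sqrt(9603 + (-42 - 63)**2) + 39564) = 51044*(sqrt(9603 + (-105)**2) + 39564) = 51044*(sqrt(9603 + 11025) + 39564) = 51044*(sqrt(20628) + 39564) = 51044*(6*sqrt(573) + 39564) = 51044*(39564 + 6*sqrt(573)) = 2019504816 + 306264*sqrt(573)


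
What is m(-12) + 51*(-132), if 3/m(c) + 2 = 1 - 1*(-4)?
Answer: -6731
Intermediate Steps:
m(c) = 1 (m(c) = 3/(-2 + (1 - 1*(-4))) = 3/(-2 + (1 + 4)) = 3/(-2 + 5) = 3/3 = 3*(⅓) = 1)
m(-12) + 51*(-132) = 1 + 51*(-132) = 1 - 6732 = -6731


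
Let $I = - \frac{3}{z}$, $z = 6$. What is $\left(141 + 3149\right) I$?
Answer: $-1645$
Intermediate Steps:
$I = - \frac{1}{2}$ ($I = - \frac{3}{6} = \left(-3\right) \frac{1}{6} = - \frac{1}{2} \approx -0.5$)
$\left(141 + 3149\right) I = \left(141 + 3149\right) \left(- \frac{1}{2}\right) = 3290 \left(- \frac{1}{2}\right) = -1645$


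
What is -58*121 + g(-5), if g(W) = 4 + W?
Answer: -7019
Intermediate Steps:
-58*121 + g(-5) = -58*121 + (4 - 5) = -7018 - 1 = -7019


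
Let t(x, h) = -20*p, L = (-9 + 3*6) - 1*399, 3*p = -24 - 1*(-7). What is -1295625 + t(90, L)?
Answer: -3886535/3 ≈ -1.2955e+6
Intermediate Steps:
p = -17/3 (p = (-24 - 1*(-7))/3 = (-24 + 7)/3 = (⅓)*(-17) = -17/3 ≈ -5.6667)
L = -390 (L = (-9 + 18) - 399 = 9 - 399 = -390)
t(x, h) = 340/3 (t(x, h) = -20*(-17/3) = 340/3)
-1295625 + t(90, L) = -1295625 + 340/3 = -3886535/3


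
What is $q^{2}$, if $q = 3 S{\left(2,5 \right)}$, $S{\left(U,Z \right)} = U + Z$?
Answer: $441$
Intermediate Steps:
$q = 21$ ($q = 3 \left(2 + 5\right) = 3 \cdot 7 = 21$)
$q^{2} = 21^{2} = 441$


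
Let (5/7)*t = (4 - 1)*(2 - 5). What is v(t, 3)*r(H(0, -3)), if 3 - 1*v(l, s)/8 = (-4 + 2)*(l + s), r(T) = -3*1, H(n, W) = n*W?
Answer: 1944/5 ≈ 388.80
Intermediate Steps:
H(n, W) = W*n
t = -63/5 (t = 7*((4 - 1)*(2 - 5))/5 = 7*(3*(-3))/5 = (7/5)*(-9) = -63/5 ≈ -12.600)
r(T) = -3
v(l, s) = 24 + 16*l + 16*s (v(l, s) = 24 - 8*(-4 + 2)*(l + s) = 24 - (-16)*(l + s) = 24 - 8*(-2*l - 2*s) = 24 + (16*l + 16*s) = 24 + 16*l + 16*s)
v(t, 3)*r(H(0, -3)) = (24 + 16*(-63/5) + 16*3)*(-3) = (24 - 1008/5 + 48)*(-3) = -648/5*(-3) = 1944/5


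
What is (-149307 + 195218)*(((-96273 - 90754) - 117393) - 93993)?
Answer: -18291539243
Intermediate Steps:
(-149307 + 195218)*(((-96273 - 90754) - 117393) - 93993) = 45911*((-187027 - 117393) - 93993) = 45911*(-304420 - 93993) = 45911*(-398413) = -18291539243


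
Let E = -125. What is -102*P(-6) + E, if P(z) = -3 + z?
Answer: 793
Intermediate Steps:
-102*P(-6) + E = -102*(-3 - 6) - 125 = -102*(-9) - 125 = 918 - 125 = 793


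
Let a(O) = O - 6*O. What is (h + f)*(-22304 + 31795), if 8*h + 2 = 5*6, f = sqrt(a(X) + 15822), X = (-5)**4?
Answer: 66437/2 + 9491*sqrt(12697) ≈ 1.1027e+6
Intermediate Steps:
X = 625
a(O) = -5*O
f = sqrt(12697) (f = sqrt(-5*625 + 15822) = sqrt(-3125 + 15822) = sqrt(12697) ≈ 112.68)
h = 7/2 (h = -1/4 + (5*6)/8 = -1/4 + (1/8)*30 = -1/4 + 15/4 = 7/2 ≈ 3.5000)
(h + f)*(-22304 + 31795) = (7/2 + sqrt(12697))*(-22304 + 31795) = (7/2 + sqrt(12697))*9491 = 66437/2 + 9491*sqrt(12697)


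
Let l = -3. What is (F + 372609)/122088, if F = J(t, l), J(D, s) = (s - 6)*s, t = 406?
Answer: 31053/10174 ≈ 3.0522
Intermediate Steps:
J(D, s) = s*(-6 + s) (J(D, s) = (-6 + s)*s = s*(-6 + s))
F = 27 (F = -3*(-6 - 3) = -3*(-9) = 27)
(F + 372609)/122088 = (27 + 372609)/122088 = 372636*(1/122088) = 31053/10174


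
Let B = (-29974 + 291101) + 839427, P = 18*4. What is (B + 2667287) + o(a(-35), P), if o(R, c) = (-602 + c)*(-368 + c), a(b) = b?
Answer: 3924721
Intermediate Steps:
P = 72
B = 1100554 (B = 261127 + 839427 = 1100554)
(B + 2667287) + o(a(-35), P) = (1100554 + 2667287) + (221536 + 72² - 970*72) = 3767841 + (221536 + 5184 - 69840) = 3767841 + 156880 = 3924721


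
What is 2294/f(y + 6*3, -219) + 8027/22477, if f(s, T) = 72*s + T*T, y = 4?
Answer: 449259953/1113622965 ≈ 0.40342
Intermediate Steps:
f(s, T) = T² + 72*s (f(s, T) = 72*s + T² = T² + 72*s)
2294/f(y + 6*3, -219) + 8027/22477 = 2294/((-219)² + 72*(4 + 6*3)) + 8027/22477 = 2294/(47961 + 72*(4 + 18)) + 8027*(1/22477) = 2294/(47961 + 72*22) + 8027/22477 = 2294/(47961 + 1584) + 8027/22477 = 2294/49545 + 8027/22477 = 449259953/1113622965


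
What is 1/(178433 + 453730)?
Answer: 1/632163 ≈ 1.5819e-6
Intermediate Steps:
1/(178433 + 453730) = 1/632163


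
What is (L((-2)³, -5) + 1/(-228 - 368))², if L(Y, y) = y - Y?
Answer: 3193369/355216 ≈ 8.9899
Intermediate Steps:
(L((-2)³, -5) + 1/(-228 - 368))² = ((-5 - 1*(-2)³) + 1/(-228 - 368))² = ((-5 - 1*(-8)) + 1/(-596))² = ((-5 + 8) - 1/596)² = (3 - 1/596)² = (1787/596)² = 3193369/355216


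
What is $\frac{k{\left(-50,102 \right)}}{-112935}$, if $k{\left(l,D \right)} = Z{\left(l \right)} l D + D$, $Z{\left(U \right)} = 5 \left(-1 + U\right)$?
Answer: $- \frac{433534}{37645} \approx -11.516$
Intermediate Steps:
$Z{\left(U \right)} = -5 + 5 U$
$k{\left(l,D \right)} = D + D l \left(-5 + 5 l\right)$ ($k{\left(l,D \right)} = \left(-5 + 5 l\right) l D + D = l \left(-5 + 5 l\right) D + D = D l \left(-5 + 5 l\right) + D = D + D l \left(-5 + 5 l\right)$)
$\frac{k{\left(-50,102 \right)}}{-112935} = \frac{102 \left(1 + 5 \left(-50\right) \left(-1 - 50\right)\right)}{-112935} = 102 \left(1 + 5 \left(-50\right) \left(-51\right)\right) \left(- \frac{1}{112935}\right) = 102 \left(1 + 12750\right) \left(- \frac{1}{112935}\right) = 102 \cdot 12751 \left(- \frac{1}{112935}\right) = 1300602 \left(- \frac{1}{112935}\right) = - \frac{433534}{37645}$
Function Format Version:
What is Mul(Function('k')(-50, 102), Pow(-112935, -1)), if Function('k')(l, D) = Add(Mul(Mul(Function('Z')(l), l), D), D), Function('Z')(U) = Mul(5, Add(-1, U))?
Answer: Rational(-433534, 37645) ≈ -11.516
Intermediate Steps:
Function('Z')(U) = Add(-5, Mul(5, U))
Function('k')(l, D) = Add(D, Mul(D, l, Add(-5, Mul(5, l)))) (Function('k')(l, D) = Add(Mul(Mul(Add(-5, Mul(5, l)), l), D), D) = Add(Mul(Mul(l, Add(-5, Mul(5, l))), D), D) = Add(Mul(D, l, Add(-5, Mul(5, l))), D) = Add(D, Mul(D, l, Add(-5, Mul(5, l)))))
Mul(Function('k')(-50, 102), Pow(-112935, -1)) = Mul(Mul(102, Add(1, Mul(5, -50, Add(-1, -50)))), Pow(-112935, -1)) = Mul(Mul(102, Add(1, Mul(5, -50, -51))), Rational(-1, 112935)) = Mul(Mul(102, Add(1, 12750)), Rational(-1, 112935)) = Mul(Mul(102, 12751), Rational(-1, 112935)) = Mul(1300602, Rational(-1, 112935)) = Rational(-433534, 37645)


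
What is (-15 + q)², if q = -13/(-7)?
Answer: 8464/49 ≈ 172.73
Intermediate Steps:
q = 13/7 (q = -13*(-⅐) = 13/7 ≈ 1.8571)
(-15 + q)² = (-15 + 13/7)² = (-92/7)² = 8464/49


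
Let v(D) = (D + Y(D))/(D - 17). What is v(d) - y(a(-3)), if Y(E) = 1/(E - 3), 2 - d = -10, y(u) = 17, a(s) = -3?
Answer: -874/45 ≈ -19.422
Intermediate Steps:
d = 12 (d = 2 - 1*(-10) = 2 + 10 = 12)
Y(E) = 1/(-3 + E)
v(D) = (D + 1/(-3 + D))/(-17 + D) (v(D) = (D + 1/(-3 + D))/(D - 17) = (D + 1/(-3 + D))/(-17 + D))
v(d) - y(a(-3)) = (1 + 12*(-3 + 12))/((-17 + 12)*(-3 + 12)) - 1*17 = (1 + 12*9)/(-5*9) - 17 = -⅕*⅑*(1 + 108) - 17 = -⅕*⅑*109 - 17 = -109/45 - 17 = -874/45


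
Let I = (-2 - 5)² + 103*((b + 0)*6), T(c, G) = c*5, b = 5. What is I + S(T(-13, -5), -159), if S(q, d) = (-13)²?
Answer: 3308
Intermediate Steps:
T(c, G) = 5*c
S(q, d) = 169
I = 3139 (I = (-2 - 5)² + 103*((5 + 0)*6) = (-7)² + 103*(5*6) = 49 + 103*30 = 49 + 3090 = 3139)
I + S(T(-13, -5), -159) = 3139 + 169 = 3308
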